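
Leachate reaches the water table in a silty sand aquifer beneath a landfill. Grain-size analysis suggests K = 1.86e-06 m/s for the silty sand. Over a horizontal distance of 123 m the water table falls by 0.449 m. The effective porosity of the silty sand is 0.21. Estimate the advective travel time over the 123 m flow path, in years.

121

Convert K: 1.86e-06 m/s × 86400 = 0.1607 m/day.
Hydraulic gradient i = Δh / L = 0.449 / 123 = 0.003650.
Darcy flux q = K · i = 0.1607 × 0.003650 = 0.0005866 m/day.
Seepage velocity v = q / n_e = 0.0005866 / 0.21 = 0.002793 m/day.
Travel time t = L / v = 123 / 0.002793 = 44031 days = 120.5 years.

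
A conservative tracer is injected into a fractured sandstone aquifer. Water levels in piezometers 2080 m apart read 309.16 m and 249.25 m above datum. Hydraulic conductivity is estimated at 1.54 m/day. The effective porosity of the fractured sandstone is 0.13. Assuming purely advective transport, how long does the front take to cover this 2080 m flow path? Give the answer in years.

16.7

Hydraulic gradient i = (309.16 − 249.25) / 2080 = 59.91 / 2080 = 0.02880.
Darcy flux q = K · i = 1.540 × 0.02880 = 0.04436 m/day.
Seepage velocity v = q / n_e = 0.04436 / 0.13 = 0.3412 m/day.
Travel time t = L / v = 2080 / 0.3412 = 6096 days = 16.69 years.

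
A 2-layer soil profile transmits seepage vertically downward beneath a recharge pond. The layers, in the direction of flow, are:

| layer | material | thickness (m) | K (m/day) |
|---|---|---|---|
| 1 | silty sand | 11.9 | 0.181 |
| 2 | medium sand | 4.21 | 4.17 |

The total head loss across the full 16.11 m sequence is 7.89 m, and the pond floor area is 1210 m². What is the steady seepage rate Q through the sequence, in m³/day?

Flow is perpendicular to layering, so the layers act in series and the equivalent K is the thickness-weighted harmonic mean.
Total thickness L = 11.9 + 4.21 = 16.11 m.
Σ(b_i/K_i) = 11.9/0.181 + 4.21/4.17 = 66.76 d.
K_eq = L / Σ(b_i/K_i) = 16.11 / 66.76 = 0.2413 m/day.
Q = K_eq · A · (Δh/L) = 0.2413 × 1210 × (7.89/16.11) = 143.0 m³/day.

143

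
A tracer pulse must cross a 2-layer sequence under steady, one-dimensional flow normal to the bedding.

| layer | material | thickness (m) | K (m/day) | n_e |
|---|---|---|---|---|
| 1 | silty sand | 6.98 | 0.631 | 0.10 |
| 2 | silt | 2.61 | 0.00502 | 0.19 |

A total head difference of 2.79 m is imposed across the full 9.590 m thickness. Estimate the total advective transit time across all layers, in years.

With flow normal to the layers, continuity requires the same specific discharge q through every layer.
Σ(b_i/K_i) = 6.98/0.631 + 2.61/0.00502 = 531.0 d.
q = Δh / Σ(b_i/K_i) = 2.79 / 531.0 = 0.005254 m/day.
In each layer the seepage velocity is v_i = q/n_i, so the layer transit time is t_i = b_i·n_i / q:
  layer 1 (silty sand): t_1 = 6.98 × 0.10 / 0.005254 = 132.8 d
  layer 2 (silt): t_2 = 2.61 × 0.19 / 0.005254 = 94.38 d
Total t = Σ t_i = 227.2 days = 0.6221 years.

0.622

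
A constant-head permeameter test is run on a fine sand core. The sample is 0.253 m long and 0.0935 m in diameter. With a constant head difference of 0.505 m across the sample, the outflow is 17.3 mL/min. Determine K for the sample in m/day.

Cross-sectional area A = π·(d/2)² = π × (0.0935/2)² = 0.006866 m².
Convert discharge: 17.3 mL/min = 2.883e-07 m³/s.
Darcy's law rearranged: K = Q·L / (A·Δh) = 2.883e-07 × 0.253 / (0.006866 × 0.505) = 2.104e-05 m/s = 1.818 m/day.

1.82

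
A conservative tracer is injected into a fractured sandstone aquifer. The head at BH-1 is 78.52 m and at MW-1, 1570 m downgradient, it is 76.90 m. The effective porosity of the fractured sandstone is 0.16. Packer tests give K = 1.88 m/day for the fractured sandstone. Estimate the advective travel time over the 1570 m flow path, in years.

Hydraulic gradient i = (78.52 − 76.90) / 1570 = 1.62 / 1570 = 0.001032.
Darcy flux q = K · i = 1.880 × 0.001032 = 0.001940 m/day.
Seepage velocity v = q / n_e = 0.001940 / 0.16 = 0.01212 m/day.
Travel time t = L / v = 1570 / 0.01212 = 1.295e+05 days = 354.5 years.

355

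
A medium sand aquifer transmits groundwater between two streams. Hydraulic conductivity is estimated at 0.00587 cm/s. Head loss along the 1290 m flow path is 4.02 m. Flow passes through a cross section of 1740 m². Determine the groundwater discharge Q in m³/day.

27.5

Convert K: 0.00587 cm/s × 864 = 5.072 m/day.
Hydraulic gradient i = Δh / L = 4.02 / 1290 = 0.003116.
Darcy's law: Q = K · A · i = 5.072 × 1740 × 0.003116 = 27.50 m³/day.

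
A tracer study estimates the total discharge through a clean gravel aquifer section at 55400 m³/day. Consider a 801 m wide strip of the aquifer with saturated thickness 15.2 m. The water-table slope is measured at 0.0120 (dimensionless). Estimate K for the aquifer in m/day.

379

Cross-sectional area A = 801 × 15.2 = 12175 m².
Hydraulic gradient i = 0.0120.
From Q = K·A·i, K = Q / (A·i) = 55400 / (12175 × 0.01200) = 379.2 m/day.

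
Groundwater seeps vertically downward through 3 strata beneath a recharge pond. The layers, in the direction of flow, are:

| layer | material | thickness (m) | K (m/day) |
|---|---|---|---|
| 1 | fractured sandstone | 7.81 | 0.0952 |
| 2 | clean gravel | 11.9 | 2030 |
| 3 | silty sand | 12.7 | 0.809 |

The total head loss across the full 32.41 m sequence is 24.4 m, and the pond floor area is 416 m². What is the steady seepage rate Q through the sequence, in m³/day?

Flow is perpendicular to layering, so the layers act in series and the equivalent K is the thickness-weighted harmonic mean.
Total thickness L = 7.81 + 11.9 + 12.7 = 32.41 m.
Σ(b_i/K_i) = 7.81/0.0952 + 11.9/2030 + 12.7/0.809 = 97.74 d.
K_eq = L / Σ(b_i/K_i) = 32.41 / 97.74 = 0.3316 m/day.
Q = K_eq · A · (Δh/L) = 0.3316 × 416 × (24.4/32.41) = 103.8 m³/day.

104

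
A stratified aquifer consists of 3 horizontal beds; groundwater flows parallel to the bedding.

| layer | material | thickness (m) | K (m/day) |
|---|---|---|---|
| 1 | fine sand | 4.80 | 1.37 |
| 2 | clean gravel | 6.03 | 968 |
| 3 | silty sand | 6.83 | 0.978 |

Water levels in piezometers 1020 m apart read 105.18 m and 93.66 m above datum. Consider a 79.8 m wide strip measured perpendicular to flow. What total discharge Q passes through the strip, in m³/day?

5270

Flow is parallel to layering, so each bed carries its own Darcy discharge and the transmissivities add.
Σ(K_i·b_i) = 1.37×4.80 + 968×6.03 + 0.978×6.83 = 5850 m²/day.
Hydraulic gradient i = (105.18 − 93.66) / 1020 = 11.52 / 1020 = 0.01129.
Q = Σ(K_i·b_i) · W · i = 5850 × 79.8 × 0.01129 = 5273 m³/day.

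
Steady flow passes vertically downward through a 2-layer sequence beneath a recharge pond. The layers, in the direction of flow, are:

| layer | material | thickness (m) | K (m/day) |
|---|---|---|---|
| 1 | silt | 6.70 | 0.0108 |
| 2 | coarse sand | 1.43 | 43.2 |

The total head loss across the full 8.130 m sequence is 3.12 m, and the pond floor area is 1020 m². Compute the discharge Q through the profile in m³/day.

Flow is perpendicular to layering, so the layers act in series and the equivalent K is the thickness-weighted harmonic mean.
Total thickness L = 6.70 + 1.43 = 8.130 m.
Σ(b_i/K_i) = 6.70/0.0108 + 1.43/43.2 = 620.4 d.
K_eq = L / Σ(b_i/K_i) = 8.130 / 620.4 = 0.01310 m/day.
Q = K_eq · A · (Δh/L) = 0.01310 × 1020 × (3.12/8.130) = 5.130 m³/day.

5.13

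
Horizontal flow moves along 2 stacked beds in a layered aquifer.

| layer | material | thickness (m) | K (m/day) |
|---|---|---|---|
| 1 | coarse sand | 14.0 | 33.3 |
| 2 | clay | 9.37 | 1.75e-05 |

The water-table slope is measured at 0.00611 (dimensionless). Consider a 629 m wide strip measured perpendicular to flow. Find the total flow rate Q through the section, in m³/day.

Flow is parallel to layering, so each bed carries its own Darcy discharge and the transmissivities add.
Σ(K_i·b_i) = 33.3×14.0 + 1.75e-05×9.37 = 466.2 m²/day.
Hydraulic gradient i = 0.00611.
Q = Σ(K_i·b_i) · W · i = 466.2 × 629 × 0.006110 = 1792 m³/day.

1790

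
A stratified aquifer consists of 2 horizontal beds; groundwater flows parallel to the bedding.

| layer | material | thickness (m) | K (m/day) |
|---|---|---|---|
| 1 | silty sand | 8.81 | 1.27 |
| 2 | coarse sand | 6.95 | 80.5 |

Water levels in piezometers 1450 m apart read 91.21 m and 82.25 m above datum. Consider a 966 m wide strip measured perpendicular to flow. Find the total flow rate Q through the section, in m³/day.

Flow is parallel to layering, so each bed carries its own Darcy discharge and the transmissivities add.
Σ(K_i·b_i) = 1.27×8.81 + 80.5×6.95 = 570.7 m²/day.
Hydraulic gradient i = (91.21 − 82.25) / 1450 = 8.96 / 1450 = 0.006179.
Q = Σ(K_i·b_i) · W · i = 570.7 × 966 × 0.006179 = 3406 m³/day.

3410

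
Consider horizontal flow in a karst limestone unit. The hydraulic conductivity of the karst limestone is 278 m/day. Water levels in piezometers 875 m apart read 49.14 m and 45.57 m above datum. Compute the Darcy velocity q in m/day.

Hydraulic gradient i = (49.14 − 45.57) / 875 = 3.57 / 875 = 0.004080.
Specific discharge q = K · i = 278.0 × 0.004080 = 1.134 m/day.

1.13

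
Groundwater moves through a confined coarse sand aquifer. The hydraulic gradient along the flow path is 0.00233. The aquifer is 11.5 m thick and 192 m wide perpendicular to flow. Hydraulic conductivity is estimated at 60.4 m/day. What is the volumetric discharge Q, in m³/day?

311

Cross-sectional area A = 192 × 11.5 = 2208 m².
Hydraulic gradient i = 0.00233.
Darcy's law: Q = K · A · i = 60.40 × 2208 × 0.002330 = 310.7 m³/day.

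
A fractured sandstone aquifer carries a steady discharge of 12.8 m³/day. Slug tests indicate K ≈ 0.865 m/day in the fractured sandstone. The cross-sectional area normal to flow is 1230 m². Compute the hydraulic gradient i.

0.0120

From Q = K·A·i, i = Q / (K·A) = 12.8 / (0.8650 × 1230) = 0.01203.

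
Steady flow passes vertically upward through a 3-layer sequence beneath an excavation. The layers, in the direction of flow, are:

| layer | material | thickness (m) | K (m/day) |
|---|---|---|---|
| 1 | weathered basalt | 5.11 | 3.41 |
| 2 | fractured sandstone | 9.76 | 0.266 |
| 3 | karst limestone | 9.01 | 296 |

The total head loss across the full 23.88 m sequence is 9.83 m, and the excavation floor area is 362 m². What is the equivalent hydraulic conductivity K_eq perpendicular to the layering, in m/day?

0.625

Flow is perpendicular to layering, so the layers act in series and the equivalent K is the thickness-weighted harmonic mean.
Total thickness L = 5.11 + 9.76 + 9.01 = 23.88 m.
Σ(b_i/K_i) = 5.11/3.41 + 9.76/0.266 + 9.01/296 = 38.22 d.
K_eq = L / Σ(b_i/K_i) = 23.88 / 38.22 = 0.6248 m/day.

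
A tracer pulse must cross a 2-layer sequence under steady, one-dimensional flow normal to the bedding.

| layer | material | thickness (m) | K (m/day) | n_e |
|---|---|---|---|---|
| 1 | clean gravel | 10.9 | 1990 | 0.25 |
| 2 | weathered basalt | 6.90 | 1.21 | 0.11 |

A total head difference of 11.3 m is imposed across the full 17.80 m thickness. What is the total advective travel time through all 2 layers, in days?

With flow normal to the layers, continuity requires the same specific discharge q through every layer.
Σ(b_i/K_i) = 10.9/1990 + 6.90/1.21 = 5.708 d.
q = Δh / Σ(b_i/K_i) = 11.3 / 5.708 = 1.980 m/day.
In each layer the seepage velocity is v_i = q/n_i, so the layer transit time is t_i = b_i·n_i / q:
  layer 1 (clean gravel): t_1 = 10.9 × 0.25 / 1.980 = 1.376 d
  layer 2 (weathered basalt): t_2 = 6.90 × 0.11 / 1.980 = 0.3834 d
Total t = Σ t_i = 1.760 days.

1.76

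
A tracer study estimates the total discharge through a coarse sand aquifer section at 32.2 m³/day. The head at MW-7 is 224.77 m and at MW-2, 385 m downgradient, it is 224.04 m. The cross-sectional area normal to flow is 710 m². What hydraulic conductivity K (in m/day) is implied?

Hydraulic gradient i = (224.77 − 224.04) / 385 = 0.73 / 385 = 0.001896.
From Q = K·A·i, K = Q / (A·i) = 32.2 / (710.0 × 0.001896) = 23.92 m/day.

23.9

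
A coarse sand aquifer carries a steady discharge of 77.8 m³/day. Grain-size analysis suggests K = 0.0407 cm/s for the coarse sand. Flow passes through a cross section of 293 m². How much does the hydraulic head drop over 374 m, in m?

Convert K: 0.0407 cm/s × 864 = 35.16 m/day.
From Q = K·A·i, i = Q / (K·A) = 77.8 / (35.16 × 293.0) = 0.007551.
Head loss Δh = i · L = 0.007551 × 374 = 2.824 m.

2.82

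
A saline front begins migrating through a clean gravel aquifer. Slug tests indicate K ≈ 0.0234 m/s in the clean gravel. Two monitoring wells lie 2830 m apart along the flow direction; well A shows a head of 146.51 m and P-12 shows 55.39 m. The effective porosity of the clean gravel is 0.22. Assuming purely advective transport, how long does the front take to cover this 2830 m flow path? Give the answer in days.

Convert K: 0.0234 m/s × 86400 = 2022 m/day.
Hydraulic gradient i = (146.51 − 55.39) / 2830 = 91.12 / 2830 = 0.03220.
Darcy flux q = K · i = 2022 × 0.03220 = 65.10 m/day.
Seepage velocity v = q / n_e = 65.10 / 0.22 = 295.9 m/day.
Travel time t = L / v = 2830 / 295.9 = 9.564 days.

9.56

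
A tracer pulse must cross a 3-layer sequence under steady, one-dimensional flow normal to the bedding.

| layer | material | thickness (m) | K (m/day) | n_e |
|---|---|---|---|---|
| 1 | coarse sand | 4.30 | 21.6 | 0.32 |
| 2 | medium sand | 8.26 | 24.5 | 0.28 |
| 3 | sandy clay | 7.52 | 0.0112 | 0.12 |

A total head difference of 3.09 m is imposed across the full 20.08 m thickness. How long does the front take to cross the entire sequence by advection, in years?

With flow normal to the layers, continuity requires the same specific discharge q through every layer.
Σ(b_i/K_i) = 4.30/21.6 + 8.26/24.5 + 7.52/0.0112 = 672.0 d.
q = Δh / Σ(b_i/K_i) = 3.09 / 672.0 = 0.004598 m/day.
In each layer the seepage velocity is v_i = q/n_i, so the layer transit time is t_i = b_i·n_i / q:
  layer 1 (coarse sand): t_1 = 4.30 × 0.32 / 0.004598 = 299.2 d
  layer 2 (medium sand): t_2 = 8.26 × 0.28 / 0.004598 = 503.0 d
  layer 3 (sandy clay): t_3 = 7.52 × 0.12 / 0.004598 = 196.2 d
Total t = Σ t_i = 998.4 days = 2.734 years.

2.73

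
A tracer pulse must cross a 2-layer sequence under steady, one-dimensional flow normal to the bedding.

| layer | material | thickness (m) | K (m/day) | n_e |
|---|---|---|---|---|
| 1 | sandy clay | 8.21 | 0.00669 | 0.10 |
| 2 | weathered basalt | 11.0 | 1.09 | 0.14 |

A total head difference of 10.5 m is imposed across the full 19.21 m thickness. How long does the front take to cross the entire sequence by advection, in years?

0.762

With flow normal to the layers, continuity requires the same specific discharge q through every layer.
Σ(b_i/K_i) = 8.21/0.00669 + 11.0/1.09 = 1237 d.
q = Δh / Σ(b_i/K_i) = 10.5 / 1237 = 0.008486 m/day.
In each layer the seepage velocity is v_i = q/n_i, so the layer transit time is t_i = b_i·n_i / q:
  layer 1 (sandy clay): t_1 = 8.21 × 0.10 / 0.008486 = 96.74 d
  layer 2 (weathered basalt): t_2 = 11.0 × 0.14 / 0.008486 = 181.5 d
Total t = Σ t_i = 278.2 days = 0.7617 years.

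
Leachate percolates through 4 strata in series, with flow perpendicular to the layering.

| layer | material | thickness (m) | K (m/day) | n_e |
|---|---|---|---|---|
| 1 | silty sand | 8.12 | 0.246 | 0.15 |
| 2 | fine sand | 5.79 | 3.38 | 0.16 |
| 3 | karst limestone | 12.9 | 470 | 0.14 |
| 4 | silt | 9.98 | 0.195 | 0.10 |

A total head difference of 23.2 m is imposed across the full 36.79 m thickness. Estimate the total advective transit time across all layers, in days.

18.3

With flow normal to the layers, continuity requires the same specific discharge q through every layer.
Σ(b_i/K_i) = 8.12/0.246 + 5.79/3.38 + 12.9/470 + 9.98/0.195 = 85.93 d.
q = Δh / Σ(b_i/K_i) = 23.2 / 85.93 = 0.2700 m/day.
In each layer the seepage velocity is v_i = q/n_i, so the layer transit time is t_i = b_i·n_i / q:
  layer 1 (silty sand): t_1 = 8.12 × 0.15 / 0.2700 = 4.511 d
  layer 2 (fine sand): t_2 = 5.79 × 0.16 / 0.2700 = 3.431 d
  layer 3 (karst limestone): t_3 = 12.9 × 0.14 / 0.2700 = 6.689 d
  layer 4 (silt): t_4 = 9.98 × 0.10 / 0.2700 = 3.696 d
Total t = Σ t_i = 18.33 days.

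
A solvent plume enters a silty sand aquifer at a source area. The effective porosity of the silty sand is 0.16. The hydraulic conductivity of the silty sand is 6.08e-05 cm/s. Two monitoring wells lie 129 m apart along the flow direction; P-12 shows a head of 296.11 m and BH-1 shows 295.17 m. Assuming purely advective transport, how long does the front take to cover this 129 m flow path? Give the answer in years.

Convert K: 6.08e-05 cm/s × 864 = 0.05253 m/day.
Hydraulic gradient i = (296.11 − 295.17) / 129 = 0.94 / 129 = 0.007287.
Darcy flux q = K · i = 0.05253 × 0.007287 = 0.0003828 m/day.
Seepage velocity v = q / n_e = 0.0003828 / 0.16 = 0.002392 m/day.
Travel time t = L / v = 129 / 0.002392 = 53921 days = 147.6 years.

148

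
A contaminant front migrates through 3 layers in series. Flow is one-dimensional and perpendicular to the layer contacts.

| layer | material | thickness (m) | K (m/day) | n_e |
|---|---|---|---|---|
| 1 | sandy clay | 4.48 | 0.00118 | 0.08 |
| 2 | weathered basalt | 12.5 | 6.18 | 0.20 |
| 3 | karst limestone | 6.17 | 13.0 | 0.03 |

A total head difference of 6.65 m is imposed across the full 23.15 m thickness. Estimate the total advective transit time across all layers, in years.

4.76

With flow normal to the layers, continuity requires the same specific discharge q through every layer.
Σ(b_i/K_i) = 4.48/0.00118 + 12.5/6.18 + 6.17/13.0 = 3799 d.
q = Δh / Σ(b_i/K_i) = 6.65 / 3799 = 0.001750 m/day.
In each layer the seepage velocity is v_i = q/n_i, so the layer transit time is t_i = b_i·n_i / q:
  layer 1 (sandy clay): t_1 = 4.48 × 0.08 / 0.001750 = 204.8 d
  layer 2 (weathered basalt): t_2 = 12.5 × 0.20 / 0.001750 = 1428 d
  layer 3 (karst limestone): t_3 = 6.17 × 0.03 / 0.001750 = 105.7 d
Total t = Σ t_i = 1739 days = 4.760 years.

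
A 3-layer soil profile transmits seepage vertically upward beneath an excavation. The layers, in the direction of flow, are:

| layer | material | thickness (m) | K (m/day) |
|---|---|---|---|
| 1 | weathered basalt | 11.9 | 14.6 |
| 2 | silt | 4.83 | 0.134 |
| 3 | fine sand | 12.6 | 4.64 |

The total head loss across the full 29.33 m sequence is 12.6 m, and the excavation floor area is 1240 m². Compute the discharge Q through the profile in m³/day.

Flow is perpendicular to layering, so the layers act in series and the equivalent K is the thickness-weighted harmonic mean.
Total thickness L = 11.9 + 4.83 + 12.6 = 29.33 m.
Σ(b_i/K_i) = 11.9/14.6 + 4.83/0.134 + 12.6/4.64 = 39.58 d.
K_eq = L / Σ(b_i/K_i) = 29.33 / 39.58 = 0.7411 m/day.
Q = K_eq · A · (Δh/L) = 0.7411 × 1240 × (12.6/29.33) = 394.8 m³/day.

395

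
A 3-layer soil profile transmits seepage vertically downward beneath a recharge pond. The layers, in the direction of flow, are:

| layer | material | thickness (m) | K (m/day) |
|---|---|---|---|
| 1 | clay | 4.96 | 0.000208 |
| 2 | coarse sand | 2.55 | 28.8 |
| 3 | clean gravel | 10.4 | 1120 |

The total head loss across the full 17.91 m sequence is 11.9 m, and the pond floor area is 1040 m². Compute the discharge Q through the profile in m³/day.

Flow is perpendicular to layering, so the layers act in series and the equivalent K is the thickness-weighted harmonic mean.
Total thickness L = 4.96 + 2.55 + 10.4 = 17.91 m.
Σ(b_i/K_i) = 4.96/0.000208 + 2.55/28.8 + 10.4/1120 = 23846 d.
K_eq = L / Σ(b_i/K_i) = 17.91 / 23846 = 0.0007511 m/day.
Q = K_eq · A · (Δh/L) = 0.0007511 × 1040 × (11.9/17.91) = 0.5190 m³/day.

0.519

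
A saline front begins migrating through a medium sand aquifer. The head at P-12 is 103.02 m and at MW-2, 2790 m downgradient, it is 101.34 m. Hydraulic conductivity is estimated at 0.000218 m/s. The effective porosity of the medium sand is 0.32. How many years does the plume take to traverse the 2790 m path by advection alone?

216

Convert K: 0.000218 m/s × 86400 = 18.84 m/day.
Hydraulic gradient i = (103.02 − 101.34) / 2790 = 1.68 / 2790 = 0.0006022.
Darcy flux q = K · i = 18.84 × 0.0006022 = 0.01134 m/day.
Seepage velocity v = q / n_e = 0.01134 / 0.32 = 0.03544 m/day.
Travel time t = L / v = 2790 / 0.03544 = 78719 days = 215.5 years.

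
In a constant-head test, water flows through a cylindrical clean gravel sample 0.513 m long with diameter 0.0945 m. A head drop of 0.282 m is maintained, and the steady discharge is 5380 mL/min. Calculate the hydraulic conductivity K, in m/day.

Cross-sectional area A = π·(d/2)² = π × (0.0945/2)² = 0.007014 m².
Convert discharge: 5380 mL/min = 8.967e-05 m³/s.
Darcy's law rearranged: K = Q·L / (A·Δh) = 8.967e-05 × 0.513 / (0.007014 × 0.282) = 0.02326 m/s = 2009 m/day.

2010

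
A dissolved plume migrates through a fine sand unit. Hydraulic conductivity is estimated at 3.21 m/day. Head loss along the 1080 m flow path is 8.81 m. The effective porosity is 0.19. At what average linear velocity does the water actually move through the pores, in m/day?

Hydraulic gradient i = Δh / L = 8.81 / 1080 = 0.008157.
Darcy flux q = K · i = 3.210 × 0.008157 = 0.02619 m/day.
Seepage velocity v = q / n_e = 0.02619 / 0.19 = 0.1378 m/day.

0.138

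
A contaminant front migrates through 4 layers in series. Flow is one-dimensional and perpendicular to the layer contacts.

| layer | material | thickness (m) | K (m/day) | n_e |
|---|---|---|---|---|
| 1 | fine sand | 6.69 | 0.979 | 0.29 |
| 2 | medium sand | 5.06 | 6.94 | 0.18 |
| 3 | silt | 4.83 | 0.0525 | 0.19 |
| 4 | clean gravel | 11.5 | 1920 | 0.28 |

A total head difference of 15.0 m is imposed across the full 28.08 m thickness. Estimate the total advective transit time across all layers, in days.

With flow normal to the layers, continuity requires the same specific discharge q through every layer.
Σ(b_i/K_i) = 6.69/0.979 + 5.06/6.94 + 4.83/0.0525 + 11.5/1920 = 99.57 d.
q = Δh / Σ(b_i/K_i) = 15.0 / 99.57 = 0.1506 m/day.
In each layer the seepage velocity is v_i = q/n_i, so the layer transit time is t_i = b_i·n_i / q:
  layer 1 (fine sand): t_1 = 6.69 × 0.29 / 0.1506 = 12.88 d
  layer 2 (medium sand): t_2 = 5.06 × 0.18 / 0.1506 = 6.046 d
  layer 3 (silt): t_3 = 4.83 × 0.19 / 0.1506 = 6.092 d
  layer 4 (clean gravel): t_4 = 11.5 × 0.28 / 0.1506 = 21.37 d
Total t = Σ t_i = 46.39 days.

46.4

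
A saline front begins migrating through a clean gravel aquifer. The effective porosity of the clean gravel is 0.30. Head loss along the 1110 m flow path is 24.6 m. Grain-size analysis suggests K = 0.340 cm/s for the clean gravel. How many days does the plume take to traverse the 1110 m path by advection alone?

Convert K: 0.340 cm/s × 864 = 293.8 m/day.
Hydraulic gradient i = Δh / L = 24.6 / 1110 = 0.02216.
Darcy flux q = K · i = 293.8 × 0.02216 = 6.510 m/day.
Seepage velocity v = q / n_e = 6.510 / 0.30 = 21.70 m/day.
Travel time t = L / v = 1110 / 21.70 = 51.15 days.

51.1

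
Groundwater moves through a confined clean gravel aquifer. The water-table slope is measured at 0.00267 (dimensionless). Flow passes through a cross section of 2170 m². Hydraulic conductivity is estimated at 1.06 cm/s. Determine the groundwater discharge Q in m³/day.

5310

Convert K: 1.06 cm/s × 864 = 915.8 m/day.
Hydraulic gradient i = 0.00267.
Darcy's law: Q = K · A · i = 915.8 × 2170 × 0.002670 = 5306 m³/day.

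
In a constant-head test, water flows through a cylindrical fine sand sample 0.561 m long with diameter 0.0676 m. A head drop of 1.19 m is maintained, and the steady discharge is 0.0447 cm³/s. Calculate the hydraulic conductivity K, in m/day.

Cross-sectional area A = π·(d/2)² = π × (0.0676/2)² = 0.003589 m².
Convert discharge: 0.0447 cm³/s = 4.470e-08 m³/s.
Darcy's law rearranged: K = Q·L / (A·Δh) = 4.470e-08 × 0.561 / (0.003589 × 1.19) = 5.871e-06 m/s = 0.5073 m/day.

0.507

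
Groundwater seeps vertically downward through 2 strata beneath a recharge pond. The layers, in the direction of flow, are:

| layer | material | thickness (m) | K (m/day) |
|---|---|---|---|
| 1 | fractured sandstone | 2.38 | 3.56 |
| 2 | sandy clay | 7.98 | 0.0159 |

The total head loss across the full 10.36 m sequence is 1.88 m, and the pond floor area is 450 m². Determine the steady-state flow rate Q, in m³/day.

Flow is perpendicular to layering, so the layers act in series and the equivalent K is the thickness-weighted harmonic mean.
Total thickness L = 2.38 + 7.98 = 10.36 m.
Σ(b_i/K_i) = 2.38/3.56 + 7.98/0.0159 = 502.6 d.
K_eq = L / Σ(b_i/K_i) = 10.36 / 502.6 = 0.02061 m/day.
Q = K_eq · A · (Δh/L) = 0.02061 × 450 × (1.88/10.36) = 1.683 m³/day.

1.68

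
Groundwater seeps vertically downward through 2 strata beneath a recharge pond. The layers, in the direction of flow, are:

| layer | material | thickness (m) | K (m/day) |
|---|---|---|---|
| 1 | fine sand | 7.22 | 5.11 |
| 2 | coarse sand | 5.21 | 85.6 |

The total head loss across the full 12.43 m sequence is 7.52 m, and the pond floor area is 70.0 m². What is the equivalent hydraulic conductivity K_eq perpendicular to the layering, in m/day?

8.43

Flow is perpendicular to layering, so the layers act in series and the equivalent K is the thickness-weighted harmonic mean.
Total thickness L = 7.22 + 5.21 = 12.43 m.
Σ(b_i/K_i) = 7.22/5.11 + 5.21/85.6 = 1.474 d.
K_eq = L / Σ(b_i/K_i) = 12.43 / 1.474 = 8.434 m/day.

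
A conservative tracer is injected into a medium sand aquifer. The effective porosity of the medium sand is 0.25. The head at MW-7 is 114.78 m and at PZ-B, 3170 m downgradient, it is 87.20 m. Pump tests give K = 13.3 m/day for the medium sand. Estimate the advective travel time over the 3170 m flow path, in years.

18.8

Hydraulic gradient i = (114.78 − 87.20) / 3170 = 27.58 / 3170 = 0.008700.
Darcy flux q = K · i = 13.30 × 0.008700 = 0.1157 m/day.
Seepage velocity v = q / n_e = 0.1157 / 0.25 = 0.4629 m/day.
Travel time t = L / v = 3170 / 0.4629 = 6849 days = 18.75 years.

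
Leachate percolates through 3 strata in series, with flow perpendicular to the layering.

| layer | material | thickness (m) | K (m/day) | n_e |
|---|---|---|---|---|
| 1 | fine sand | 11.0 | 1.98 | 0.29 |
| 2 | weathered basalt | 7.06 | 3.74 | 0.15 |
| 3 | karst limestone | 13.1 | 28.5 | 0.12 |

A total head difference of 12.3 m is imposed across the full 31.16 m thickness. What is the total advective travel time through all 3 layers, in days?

With flow normal to the layers, continuity requires the same specific discharge q through every layer.
Σ(b_i/K_i) = 11.0/1.98 + 7.06/3.74 + 13.1/28.5 = 7.903 d.
q = Δh / Σ(b_i/K_i) = 12.3 / 7.903 = 1.556 m/day.
In each layer the seepage velocity is v_i = q/n_i, so the layer transit time is t_i = b_i·n_i / q:
  layer 1 (fine sand): t_1 = 11.0 × 0.29 / 1.556 = 2.050 d
  layer 2 (weathered basalt): t_2 = 7.06 × 0.15 / 1.556 = 0.6804 d
  layer 3 (karst limestone): t_3 = 13.1 × 0.12 / 1.556 = 1.010 d
Total t = Σ t_i = 3.740 days.

3.74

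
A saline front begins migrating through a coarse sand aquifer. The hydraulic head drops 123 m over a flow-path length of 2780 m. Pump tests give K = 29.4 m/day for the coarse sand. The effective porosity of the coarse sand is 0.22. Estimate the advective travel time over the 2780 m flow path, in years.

1.29

Hydraulic gradient i = Δh / L = 123 / 2780 = 0.04424.
Darcy flux q = K · i = 29.40 × 0.04424 = 1.301 m/day.
Seepage velocity v = q / n_e = 1.301 / 0.22 = 5.913 m/day.
Travel time t = L / v = 2780 / 5.913 = 470.2 days = 1.287 years.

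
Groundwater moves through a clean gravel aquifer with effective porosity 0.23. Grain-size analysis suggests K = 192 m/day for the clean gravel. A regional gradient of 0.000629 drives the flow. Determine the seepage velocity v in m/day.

Hydraulic gradient i = 0.000629.
Darcy flux q = K · i = 192.0 × 0.0006290 = 0.1208 m/day.
Seepage velocity v = q / n_e = 0.1208 / 0.23 = 0.5251 m/day.

0.525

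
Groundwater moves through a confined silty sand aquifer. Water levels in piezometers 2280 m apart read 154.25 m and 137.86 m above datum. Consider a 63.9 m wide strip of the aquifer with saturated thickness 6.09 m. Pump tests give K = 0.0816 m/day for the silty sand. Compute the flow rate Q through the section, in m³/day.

0.228

Cross-sectional area A = 63.9 × 6.09 = 389.2 m².
Hydraulic gradient i = (154.25 − 137.86) / 2280 = 16.39 / 2280 = 0.007189.
Darcy's law: Q = K · A · i = 0.08160 × 389.2 × 0.007189 = 0.2283 m³/day.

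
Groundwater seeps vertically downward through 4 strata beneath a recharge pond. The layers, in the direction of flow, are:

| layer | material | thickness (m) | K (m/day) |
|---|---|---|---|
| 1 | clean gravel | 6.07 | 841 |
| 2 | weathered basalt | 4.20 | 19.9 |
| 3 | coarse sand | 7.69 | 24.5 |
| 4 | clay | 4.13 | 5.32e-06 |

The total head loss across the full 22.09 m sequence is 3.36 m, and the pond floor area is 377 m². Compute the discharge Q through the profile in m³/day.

Flow is perpendicular to layering, so the layers act in series and the equivalent K is the thickness-weighted harmonic mean.
Total thickness L = 6.07 + 4.20 + 7.69 + 4.13 = 22.09 m.
Σ(b_i/K_i) = 6.07/841 + 4.20/19.9 + 7.69/24.5 + 4.13/5.32e-06 = 7.763e+05 d.
K_eq = L / Σ(b_i/K_i) = 22.09 / 7.763e+05 = 2.845e-05 m/day.
Q = K_eq · A · (Δh/L) = 2.845e-05 × 377 × (3.36/22.09) = 0.001632 m³/day.

0.00163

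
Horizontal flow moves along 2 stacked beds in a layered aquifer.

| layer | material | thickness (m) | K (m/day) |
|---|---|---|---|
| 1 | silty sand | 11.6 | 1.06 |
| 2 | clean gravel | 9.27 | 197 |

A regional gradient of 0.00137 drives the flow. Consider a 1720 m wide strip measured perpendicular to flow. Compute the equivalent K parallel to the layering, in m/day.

88.1

Flow is parallel to layering, so each bed carries its own Darcy discharge and the transmissivities add.
Σ(K_i·b_i) = 1.06×11.6 + 197×9.27 = 1838 m²/day.
Total thickness b = 20.87 m, so K_eq = Σ(K_i·b_i)/b = 88.09 m/day.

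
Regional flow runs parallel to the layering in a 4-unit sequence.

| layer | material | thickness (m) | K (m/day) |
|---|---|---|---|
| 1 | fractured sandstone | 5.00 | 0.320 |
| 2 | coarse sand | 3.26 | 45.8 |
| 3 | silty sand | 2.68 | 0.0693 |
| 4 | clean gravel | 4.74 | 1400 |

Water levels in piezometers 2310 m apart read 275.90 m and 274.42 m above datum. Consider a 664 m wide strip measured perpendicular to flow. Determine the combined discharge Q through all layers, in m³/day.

Flow is parallel to layering, so each bed carries its own Darcy discharge and the transmissivities add.
Σ(K_i·b_i) = 0.320×5.00 + 45.8×3.26 + 0.0693×2.68 + 1400×4.74 = 6787 m²/day.
Hydraulic gradient i = (275.90 − 274.42) / 2310 = 1.48 / 2310 = 0.0006407.
Q = Σ(K_i·b_i) · W · i = 6787 × 664 × 0.0006407 = 2887 m³/day.

2890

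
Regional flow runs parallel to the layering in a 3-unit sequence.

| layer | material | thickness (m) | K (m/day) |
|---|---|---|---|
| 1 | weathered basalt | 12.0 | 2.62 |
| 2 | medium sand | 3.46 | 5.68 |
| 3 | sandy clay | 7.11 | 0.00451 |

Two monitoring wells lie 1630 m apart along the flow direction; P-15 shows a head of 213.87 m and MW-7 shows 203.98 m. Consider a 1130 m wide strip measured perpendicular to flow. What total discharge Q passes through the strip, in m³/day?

351

Flow is parallel to layering, so each bed carries its own Darcy discharge and the transmissivities add.
Σ(K_i·b_i) = 2.62×12.0 + 5.68×3.46 + 0.00451×7.11 = 51.12 m²/day.
Hydraulic gradient i = (213.87 − 203.98) / 1630 = 9.89 / 1630 = 0.006067.
Q = Σ(K_i·b_i) · W · i = 51.12 × 1130 × 0.006067 = 350.5 m³/day.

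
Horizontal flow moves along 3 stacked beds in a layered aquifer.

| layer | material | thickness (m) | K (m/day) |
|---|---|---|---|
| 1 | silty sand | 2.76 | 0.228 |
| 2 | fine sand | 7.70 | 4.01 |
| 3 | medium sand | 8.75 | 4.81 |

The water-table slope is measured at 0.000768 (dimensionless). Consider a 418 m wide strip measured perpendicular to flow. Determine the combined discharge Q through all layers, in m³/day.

Flow is parallel to layering, so each bed carries its own Darcy discharge and the transmissivities add.
Σ(K_i·b_i) = 0.228×2.76 + 4.01×7.70 + 4.81×8.75 = 73.59 m²/day.
Hydraulic gradient i = 0.000768.
Q = Σ(K_i·b_i) · W · i = 73.59 × 418 × 0.0007680 = 23.63 m³/day.

23.6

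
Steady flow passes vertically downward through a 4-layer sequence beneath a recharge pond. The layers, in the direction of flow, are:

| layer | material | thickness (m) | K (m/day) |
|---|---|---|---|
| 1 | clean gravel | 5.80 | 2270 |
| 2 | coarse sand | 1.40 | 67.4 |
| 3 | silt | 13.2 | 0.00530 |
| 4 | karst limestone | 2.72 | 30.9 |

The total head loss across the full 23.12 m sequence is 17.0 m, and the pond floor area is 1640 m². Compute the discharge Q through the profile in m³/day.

11.2

Flow is perpendicular to layering, so the layers act in series and the equivalent K is the thickness-weighted harmonic mean.
Total thickness L = 5.80 + 1.40 + 13.2 + 2.72 = 23.12 m.
Σ(b_i/K_i) = 5.80/2270 + 1.40/67.4 + 13.2/0.00530 + 2.72/30.9 = 2491 d.
K_eq = L / Σ(b_i/K_i) = 23.12 / 2491 = 0.009283 m/day.
Q = K_eq · A · (Δh/L) = 0.009283 × 1640 × (17.0/23.12) = 11.19 m³/day.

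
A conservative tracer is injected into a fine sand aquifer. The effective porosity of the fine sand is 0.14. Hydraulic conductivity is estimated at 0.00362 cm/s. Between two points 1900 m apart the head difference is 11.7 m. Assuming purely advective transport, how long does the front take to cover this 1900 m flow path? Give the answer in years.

37.8

Convert K: 0.00362 cm/s × 864 = 3.128 m/day.
Hydraulic gradient i = Δh / L = 11.7 / 1900 = 0.006158.
Darcy flux q = K · i = 3.128 × 0.006158 = 0.01926 m/day.
Seepage velocity v = q / n_e = 0.01926 / 0.14 = 0.1376 m/day.
Travel time t = L / v = 1900 / 0.1376 = 13811 days = 37.81 years.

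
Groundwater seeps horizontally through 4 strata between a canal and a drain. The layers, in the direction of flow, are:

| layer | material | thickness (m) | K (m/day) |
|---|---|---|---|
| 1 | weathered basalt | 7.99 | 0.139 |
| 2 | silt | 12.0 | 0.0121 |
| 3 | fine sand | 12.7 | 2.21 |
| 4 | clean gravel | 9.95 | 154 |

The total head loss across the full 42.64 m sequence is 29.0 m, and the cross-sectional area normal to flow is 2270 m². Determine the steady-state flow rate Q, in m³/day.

62.4

Flow is perpendicular to layering, so the layers act in series and the equivalent K is the thickness-weighted harmonic mean.
Total thickness L = 7.99 + 12.0 + 12.7 + 9.95 = 42.64 m.
Σ(b_i/K_i) = 7.99/0.139 + 12.0/0.0121 + 12.7/2.21 + 9.95/154 = 1055 d.
K_eq = L / Σ(b_i/K_i) = 42.64 / 1055 = 0.04042 m/day.
Q = K_eq · A · (Δh/L) = 0.04042 × 2270 × (29.0/42.64) = 62.40 m³/day.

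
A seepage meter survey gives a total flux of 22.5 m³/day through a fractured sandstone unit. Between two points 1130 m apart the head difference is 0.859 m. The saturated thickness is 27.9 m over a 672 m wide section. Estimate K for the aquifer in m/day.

Cross-sectional area A = 672 × 27.9 = 18749 m².
Hydraulic gradient i = Δh / L = 0.859 / 1130 = 0.0007602.
From Q = K·A·i, K = Q / (A·i) = 22.5 / (18749 × 0.0007602) = 1.579 m/day.

1.58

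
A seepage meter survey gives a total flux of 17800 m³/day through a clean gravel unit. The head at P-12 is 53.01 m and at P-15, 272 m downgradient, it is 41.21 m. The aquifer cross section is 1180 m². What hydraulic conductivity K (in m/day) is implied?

348

Hydraulic gradient i = (53.01 − 41.21) / 272 = 11.8 / 272 = 0.04338.
From Q = K·A·i, K = Q / (A·i) = 17800 / (1180 × 0.04338) = 347.7 m/day.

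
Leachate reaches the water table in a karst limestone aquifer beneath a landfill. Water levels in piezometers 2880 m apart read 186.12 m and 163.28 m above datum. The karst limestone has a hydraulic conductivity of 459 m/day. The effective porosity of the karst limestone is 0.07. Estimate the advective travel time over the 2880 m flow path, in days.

Hydraulic gradient i = (186.12 − 163.28) / 2880 = 22.84 / 2880 = 0.007931.
Darcy flux q = K · i = 459.0 × 0.007931 = 3.640 m/day.
Seepage velocity v = q / n_e = 3.640 / 0.07 = 52.00 m/day.
Travel time t = L / v = 2880 / 52.00 = 55.38 days.

55.4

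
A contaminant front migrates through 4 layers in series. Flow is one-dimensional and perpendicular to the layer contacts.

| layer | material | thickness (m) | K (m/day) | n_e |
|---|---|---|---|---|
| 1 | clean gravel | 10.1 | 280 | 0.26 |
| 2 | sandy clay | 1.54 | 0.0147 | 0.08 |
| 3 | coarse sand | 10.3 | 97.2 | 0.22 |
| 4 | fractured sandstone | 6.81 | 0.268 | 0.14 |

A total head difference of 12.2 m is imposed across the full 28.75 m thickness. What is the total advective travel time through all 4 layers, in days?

With flow normal to the layers, continuity requires the same specific discharge q through every layer.
Σ(b_i/K_i) = 10.1/280 + 1.54/0.0147 + 10.3/97.2 + 6.81/0.268 = 130.3 d.
q = Δh / Σ(b_i/K_i) = 12.2 / 130.3 = 0.09362 m/day.
In each layer the seepage velocity is v_i = q/n_i, so the layer transit time is t_i = b_i·n_i / q:
  layer 1 (clean gravel): t_1 = 10.1 × 0.26 / 0.09362 = 28.05 d
  layer 2 (sandy clay): t_2 = 1.54 × 0.08 / 0.09362 = 1.316 d
  layer 3 (coarse sand): t_3 = 10.3 × 0.22 / 0.09362 = 24.20 d
  layer 4 (fractured sandstone): t_4 = 6.81 × 0.14 / 0.09362 = 10.18 d
Total t = Σ t_i = 63.75 days.

63.8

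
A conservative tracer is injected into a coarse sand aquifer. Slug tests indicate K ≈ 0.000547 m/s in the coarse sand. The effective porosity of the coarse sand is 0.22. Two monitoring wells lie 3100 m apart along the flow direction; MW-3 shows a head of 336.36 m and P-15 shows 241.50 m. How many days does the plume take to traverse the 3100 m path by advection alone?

472

Convert K: 0.000547 m/s × 86400 = 47.26 m/day.
Hydraulic gradient i = (336.36 − 241.50) / 3100 = 94.86 / 3100 = 0.03060.
Darcy flux q = K · i = 47.26 × 0.03060 = 1.446 m/day.
Seepage velocity v = q / n_e = 1.446 / 0.22 = 6.574 m/day.
Travel time t = L / v = 3100 / 6.574 = 471.6 days.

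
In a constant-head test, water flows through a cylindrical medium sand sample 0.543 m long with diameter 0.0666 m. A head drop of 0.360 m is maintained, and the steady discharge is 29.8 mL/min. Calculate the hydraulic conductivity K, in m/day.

18.6

Cross-sectional area A = π·(d/2)² = π × (0.0666/2)² = 0.003484 m².
Convert discharge: 29.8 mL/min = 4.967e-07 m³/s.
Darcy's law rearranged: K = Q·L / (A·Δh) = 4.967e-07 × 0.543 / (0.003484 × 0.360) = 0.0002150 m/s = 18.58 m/day.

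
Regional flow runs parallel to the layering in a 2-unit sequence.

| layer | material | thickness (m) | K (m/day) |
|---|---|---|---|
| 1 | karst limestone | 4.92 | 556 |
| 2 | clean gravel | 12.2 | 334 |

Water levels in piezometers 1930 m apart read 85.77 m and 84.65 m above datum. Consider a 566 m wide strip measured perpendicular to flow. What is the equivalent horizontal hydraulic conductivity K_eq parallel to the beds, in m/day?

Flow is parallel to layering, so each bed carries its own Darcy discharge and the transmissivities add.
Σ(K_i·b_i) = 556×4.92 + 334×12.2 = 6810 m²/day.
Total thickness b = 17.12 m, so K_eq = Σ(K_i·b_i)/b = 397.8 m/day.

398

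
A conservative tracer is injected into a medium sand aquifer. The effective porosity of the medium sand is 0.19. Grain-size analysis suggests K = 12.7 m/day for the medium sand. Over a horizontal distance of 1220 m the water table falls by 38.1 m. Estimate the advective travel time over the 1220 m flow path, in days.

Hydraulic gradient i = Δh / L = 38.1 / 1220 = 0.03123.
Darcy flux q = K · i = 12.70 × 0.03123 = 0.3966 m/day.
Seepage velocity v = q / n_e = 0.3966 / 0.19 = 2.087 m/day.
Travel time t = L / v = 1220 / 2.087 = 584.4 days.

584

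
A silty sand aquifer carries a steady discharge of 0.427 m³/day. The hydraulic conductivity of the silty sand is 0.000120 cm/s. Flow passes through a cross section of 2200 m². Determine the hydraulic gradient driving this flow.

Convert K: 0.000120 cm/s × 864 = 0.1037 m/day.
From Q = K·A·i, i = Q / (K·A) = 0.427 / (0.1037 × 2200) = 0.001872.

0.00187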